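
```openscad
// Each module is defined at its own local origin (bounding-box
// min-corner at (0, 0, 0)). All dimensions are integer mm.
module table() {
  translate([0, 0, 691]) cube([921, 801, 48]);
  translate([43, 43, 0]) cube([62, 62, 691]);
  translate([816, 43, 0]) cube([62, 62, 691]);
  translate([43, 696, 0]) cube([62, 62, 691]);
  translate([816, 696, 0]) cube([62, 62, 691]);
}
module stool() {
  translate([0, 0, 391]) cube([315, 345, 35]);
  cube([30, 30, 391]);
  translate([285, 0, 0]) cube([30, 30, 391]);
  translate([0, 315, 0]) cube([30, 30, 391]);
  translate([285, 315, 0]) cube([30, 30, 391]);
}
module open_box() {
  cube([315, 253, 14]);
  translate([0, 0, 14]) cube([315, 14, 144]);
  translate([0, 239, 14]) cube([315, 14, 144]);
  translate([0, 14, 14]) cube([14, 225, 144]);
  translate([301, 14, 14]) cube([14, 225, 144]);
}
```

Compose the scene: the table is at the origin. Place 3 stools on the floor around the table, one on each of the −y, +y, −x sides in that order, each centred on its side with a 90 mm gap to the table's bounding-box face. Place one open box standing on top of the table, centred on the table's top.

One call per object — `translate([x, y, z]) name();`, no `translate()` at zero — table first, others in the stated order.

table();
translate([303, -435, 0]) stool();
translate([303, 891, 0]) stool();
translate([-405, 228, 0]) stool();
translate([303, 274, 739]) open_box();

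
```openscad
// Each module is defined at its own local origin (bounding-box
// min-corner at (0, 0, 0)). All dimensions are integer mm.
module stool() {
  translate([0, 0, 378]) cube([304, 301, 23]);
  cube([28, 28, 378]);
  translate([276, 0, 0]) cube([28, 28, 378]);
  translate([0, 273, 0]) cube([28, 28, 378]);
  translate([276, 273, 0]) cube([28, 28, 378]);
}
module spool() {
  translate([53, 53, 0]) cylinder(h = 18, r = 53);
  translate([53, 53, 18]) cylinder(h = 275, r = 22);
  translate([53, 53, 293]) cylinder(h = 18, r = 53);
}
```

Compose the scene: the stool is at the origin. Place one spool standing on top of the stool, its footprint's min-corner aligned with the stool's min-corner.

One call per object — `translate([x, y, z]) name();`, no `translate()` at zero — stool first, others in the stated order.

stool();
translate([0, 0, 401]) spool();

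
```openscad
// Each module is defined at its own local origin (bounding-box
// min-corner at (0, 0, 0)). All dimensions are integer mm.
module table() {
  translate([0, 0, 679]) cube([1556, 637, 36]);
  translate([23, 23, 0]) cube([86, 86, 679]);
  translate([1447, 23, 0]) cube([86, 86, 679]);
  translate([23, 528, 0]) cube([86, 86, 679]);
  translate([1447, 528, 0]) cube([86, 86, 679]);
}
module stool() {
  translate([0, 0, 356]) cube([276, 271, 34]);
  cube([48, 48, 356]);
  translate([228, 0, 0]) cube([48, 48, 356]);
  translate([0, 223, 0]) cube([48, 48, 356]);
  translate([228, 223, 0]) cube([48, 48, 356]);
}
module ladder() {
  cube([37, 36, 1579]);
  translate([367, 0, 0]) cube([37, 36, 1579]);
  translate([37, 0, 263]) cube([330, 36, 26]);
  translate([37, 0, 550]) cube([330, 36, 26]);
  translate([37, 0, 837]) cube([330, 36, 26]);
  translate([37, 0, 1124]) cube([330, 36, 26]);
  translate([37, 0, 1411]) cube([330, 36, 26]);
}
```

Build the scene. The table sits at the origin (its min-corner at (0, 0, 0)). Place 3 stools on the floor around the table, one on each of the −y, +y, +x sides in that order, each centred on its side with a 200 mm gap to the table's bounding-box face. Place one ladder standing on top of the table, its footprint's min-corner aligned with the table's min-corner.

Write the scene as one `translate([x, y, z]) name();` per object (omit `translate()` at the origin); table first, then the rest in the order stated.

table();
translate([640, -471, 0]) stool();
translate([640, 837, 0]) stool();
translate([1756, 183, 0]) stool();
translate([0, 0, 715]) ladder();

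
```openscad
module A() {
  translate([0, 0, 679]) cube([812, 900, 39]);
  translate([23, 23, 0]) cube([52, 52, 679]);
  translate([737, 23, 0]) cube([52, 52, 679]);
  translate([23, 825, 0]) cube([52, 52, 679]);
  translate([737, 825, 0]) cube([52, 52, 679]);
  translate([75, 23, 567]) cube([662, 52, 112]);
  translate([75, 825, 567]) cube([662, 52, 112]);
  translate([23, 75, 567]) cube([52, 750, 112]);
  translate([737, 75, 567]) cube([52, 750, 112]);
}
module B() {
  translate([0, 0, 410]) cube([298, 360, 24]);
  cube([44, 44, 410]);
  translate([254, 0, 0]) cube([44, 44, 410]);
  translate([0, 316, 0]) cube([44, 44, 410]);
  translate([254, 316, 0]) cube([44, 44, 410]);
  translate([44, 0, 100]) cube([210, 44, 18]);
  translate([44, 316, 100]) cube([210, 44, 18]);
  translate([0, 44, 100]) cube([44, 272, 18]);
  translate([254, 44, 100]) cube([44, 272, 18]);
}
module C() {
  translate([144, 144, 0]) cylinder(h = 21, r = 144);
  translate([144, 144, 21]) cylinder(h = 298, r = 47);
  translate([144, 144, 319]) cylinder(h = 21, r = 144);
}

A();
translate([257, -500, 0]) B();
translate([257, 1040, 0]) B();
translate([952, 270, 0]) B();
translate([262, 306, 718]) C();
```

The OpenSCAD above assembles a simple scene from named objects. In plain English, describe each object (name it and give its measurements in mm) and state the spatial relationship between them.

A is a table with a 812×900 mm rectangular top, 39 mm thick, top surface at z = 718 mm, supported by four 52×52 mm square legs, each inset 23 mm from the nearest pair of top edges, running from the floor. Four apron rails, 52 mm thick and 112 mm tall, run between adjacent legs with their top edges flush with the underside of the top and their outer faces flush with the legs' outer faces.

B is a simple wooden stool: a rectangular seat 298 mm (x) by 360 mm (y), 24 mm thick, top face at z = 434 mm, on four square legs, each 44×44 mm in cross-section. The legs rest on z = 0, each flush with a corner of the seat. Four stretchers, 44 mm wide and 18 mm tall, connect adjacent legs with their undersides at z = 100 mm, each running between the inner faces of the legs it joins and aligned with the legs' outer faces on the other axis.

C is a spool: two coaxial disc flanges of radius 144 mm and thickness 21 mm, joined by a core cylinder of radius 47 mm and height 298 mm. The lower flange rests on z = 0 and the three cylinders share a vertical axis.

Three stools sit around the table at the −y, +y, +x sides. The spool is on top of the table, centred.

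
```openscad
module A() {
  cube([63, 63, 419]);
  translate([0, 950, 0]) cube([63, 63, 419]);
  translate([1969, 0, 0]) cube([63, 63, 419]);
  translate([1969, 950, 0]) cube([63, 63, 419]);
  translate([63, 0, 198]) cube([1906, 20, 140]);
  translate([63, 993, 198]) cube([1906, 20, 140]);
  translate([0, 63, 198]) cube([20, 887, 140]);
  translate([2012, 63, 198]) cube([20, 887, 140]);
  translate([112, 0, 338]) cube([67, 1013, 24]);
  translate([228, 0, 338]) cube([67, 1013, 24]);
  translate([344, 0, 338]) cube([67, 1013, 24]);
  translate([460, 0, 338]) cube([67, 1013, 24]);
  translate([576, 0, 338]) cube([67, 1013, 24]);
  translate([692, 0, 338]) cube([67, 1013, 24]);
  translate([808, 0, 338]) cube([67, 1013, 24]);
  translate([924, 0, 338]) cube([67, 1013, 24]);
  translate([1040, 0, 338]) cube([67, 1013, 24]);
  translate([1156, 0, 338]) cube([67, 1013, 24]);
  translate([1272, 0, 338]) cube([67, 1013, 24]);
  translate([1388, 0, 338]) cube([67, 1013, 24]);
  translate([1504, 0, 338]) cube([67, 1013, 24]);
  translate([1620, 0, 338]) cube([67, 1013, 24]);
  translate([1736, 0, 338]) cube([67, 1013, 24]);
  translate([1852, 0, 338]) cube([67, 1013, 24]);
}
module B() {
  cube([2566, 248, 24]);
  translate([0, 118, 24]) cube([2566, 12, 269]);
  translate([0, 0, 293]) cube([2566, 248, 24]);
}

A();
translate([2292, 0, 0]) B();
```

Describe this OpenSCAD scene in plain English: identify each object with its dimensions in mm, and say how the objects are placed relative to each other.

A is a bed frame 2032 mm long (x) by 1013 mm wide (y). Four 63×63 mm corner posts, 419 mm tall, at the corners of the footprint. Four rails of 20 mm thickness and 140 mm height run between adjacent posts with their undersides at z = 198 mm, their outer faces flush with the outside of the frame (the two x-running rails run between the posts' inner faces; the two y-running rails run between the posts' inner faces). 16 slats, each 67 mm wide (x) and 24 mm thick, lie across the top of the two x-running rails, running the full 1013 mm width of the frame in y; the slats are evenly spaced along x between the inner faces of the end posts with equal gaps (rounded down to the nearest mm) at the −x end and between each pair — any rounding remainder accumulates at the +x end.

B is an I-beam lying along x, 2566 mm long. Overall section height 317 mm. Two flanges 248 mm wide (y) and 24 mm thick, one on the floor and one at the top; a web 12 mm thick runs between them, centred on the flange width.

The I-beam is on the floor beside the bed frame on its +x side.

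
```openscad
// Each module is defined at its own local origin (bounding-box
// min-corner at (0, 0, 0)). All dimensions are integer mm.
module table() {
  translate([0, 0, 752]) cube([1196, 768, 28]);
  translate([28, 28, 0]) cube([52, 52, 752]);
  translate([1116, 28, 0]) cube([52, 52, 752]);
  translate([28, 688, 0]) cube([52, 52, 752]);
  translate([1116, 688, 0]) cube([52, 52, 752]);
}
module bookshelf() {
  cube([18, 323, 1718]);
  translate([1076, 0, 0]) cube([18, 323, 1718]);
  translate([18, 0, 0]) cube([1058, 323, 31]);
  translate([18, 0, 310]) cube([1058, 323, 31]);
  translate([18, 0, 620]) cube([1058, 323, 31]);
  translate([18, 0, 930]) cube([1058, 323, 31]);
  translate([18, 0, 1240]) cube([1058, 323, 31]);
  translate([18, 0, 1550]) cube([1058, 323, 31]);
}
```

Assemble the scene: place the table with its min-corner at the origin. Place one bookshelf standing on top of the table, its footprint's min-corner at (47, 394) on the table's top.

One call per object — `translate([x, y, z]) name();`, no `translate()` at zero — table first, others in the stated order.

table();
translate([47, 394, 780]) bookshelf();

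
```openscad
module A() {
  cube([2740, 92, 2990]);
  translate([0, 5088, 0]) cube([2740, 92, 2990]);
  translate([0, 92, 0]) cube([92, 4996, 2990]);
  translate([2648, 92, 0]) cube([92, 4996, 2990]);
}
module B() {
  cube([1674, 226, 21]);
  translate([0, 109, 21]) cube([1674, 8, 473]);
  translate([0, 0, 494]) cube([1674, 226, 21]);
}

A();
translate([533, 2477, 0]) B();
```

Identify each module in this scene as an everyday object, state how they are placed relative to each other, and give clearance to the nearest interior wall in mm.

A is a house frame. B is an I-beam. The I-beam sits inside the house frame, centred. The clearance to the nearest interior wall is 441 mm.

Clearances: x = 441, y = 2385; minimum 441 mm.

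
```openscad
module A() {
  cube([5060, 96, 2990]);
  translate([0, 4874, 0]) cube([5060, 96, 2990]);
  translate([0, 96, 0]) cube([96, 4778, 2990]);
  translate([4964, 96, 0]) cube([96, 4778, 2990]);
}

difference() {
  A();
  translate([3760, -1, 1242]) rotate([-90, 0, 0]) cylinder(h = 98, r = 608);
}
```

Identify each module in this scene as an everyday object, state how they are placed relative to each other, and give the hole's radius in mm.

The subtracted cylinder has r = 608 mm.

A is a house frame. The house frame has a circular hole through its front wall. The hole's radius is 608 mm.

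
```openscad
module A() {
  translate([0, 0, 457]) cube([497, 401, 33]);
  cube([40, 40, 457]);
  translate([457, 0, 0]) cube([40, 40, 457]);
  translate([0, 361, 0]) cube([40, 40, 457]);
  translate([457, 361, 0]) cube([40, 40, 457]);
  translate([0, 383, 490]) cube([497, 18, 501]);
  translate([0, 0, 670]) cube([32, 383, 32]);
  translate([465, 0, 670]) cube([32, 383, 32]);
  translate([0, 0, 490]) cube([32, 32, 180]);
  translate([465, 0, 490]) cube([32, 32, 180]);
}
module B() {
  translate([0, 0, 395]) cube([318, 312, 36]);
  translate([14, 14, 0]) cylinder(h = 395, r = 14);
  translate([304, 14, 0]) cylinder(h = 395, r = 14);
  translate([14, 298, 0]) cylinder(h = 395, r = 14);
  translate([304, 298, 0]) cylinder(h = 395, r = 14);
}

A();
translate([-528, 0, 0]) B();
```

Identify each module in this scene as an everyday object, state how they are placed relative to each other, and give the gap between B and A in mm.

The stool's nearest face is 210 mm from the chair's −x face.

A is a chair. B is a stool. The stool is on the floor beside the chair on its −x side. The gap between the stool and the chair is 210 mm.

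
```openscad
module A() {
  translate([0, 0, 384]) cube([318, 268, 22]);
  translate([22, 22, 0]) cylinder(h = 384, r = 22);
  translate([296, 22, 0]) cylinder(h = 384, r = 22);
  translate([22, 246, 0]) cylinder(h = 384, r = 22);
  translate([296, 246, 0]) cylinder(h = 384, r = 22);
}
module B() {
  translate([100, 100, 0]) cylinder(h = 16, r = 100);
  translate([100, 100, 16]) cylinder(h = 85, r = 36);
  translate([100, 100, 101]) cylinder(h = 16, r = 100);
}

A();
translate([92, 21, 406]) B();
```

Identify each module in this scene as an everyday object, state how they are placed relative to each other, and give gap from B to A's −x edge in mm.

A is a stool. B is a spool. The spool is on top of the stool. The gap from the spool to the stool's −x edge is 92 mm.

The spool's min-x is at 92; the stool's min-x is 0; gap = 92 mm.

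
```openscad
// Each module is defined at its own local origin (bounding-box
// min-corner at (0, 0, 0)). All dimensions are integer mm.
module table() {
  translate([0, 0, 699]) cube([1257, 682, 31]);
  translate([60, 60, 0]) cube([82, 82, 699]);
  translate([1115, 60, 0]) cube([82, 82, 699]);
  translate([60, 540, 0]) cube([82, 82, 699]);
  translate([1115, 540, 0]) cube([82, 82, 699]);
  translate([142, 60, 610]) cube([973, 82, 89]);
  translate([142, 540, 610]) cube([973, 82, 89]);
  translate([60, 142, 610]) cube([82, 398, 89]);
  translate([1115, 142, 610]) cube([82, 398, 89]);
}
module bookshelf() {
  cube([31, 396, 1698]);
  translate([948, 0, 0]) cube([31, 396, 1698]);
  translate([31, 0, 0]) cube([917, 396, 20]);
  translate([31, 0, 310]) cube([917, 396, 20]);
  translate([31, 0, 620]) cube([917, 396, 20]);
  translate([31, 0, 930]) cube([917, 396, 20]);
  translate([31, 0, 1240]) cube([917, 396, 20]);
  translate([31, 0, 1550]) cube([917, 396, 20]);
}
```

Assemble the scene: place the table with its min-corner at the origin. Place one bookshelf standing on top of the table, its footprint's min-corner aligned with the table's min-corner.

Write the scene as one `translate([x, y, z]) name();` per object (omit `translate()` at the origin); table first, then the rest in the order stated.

table();
translate([0, 0, 730]) bookshelf();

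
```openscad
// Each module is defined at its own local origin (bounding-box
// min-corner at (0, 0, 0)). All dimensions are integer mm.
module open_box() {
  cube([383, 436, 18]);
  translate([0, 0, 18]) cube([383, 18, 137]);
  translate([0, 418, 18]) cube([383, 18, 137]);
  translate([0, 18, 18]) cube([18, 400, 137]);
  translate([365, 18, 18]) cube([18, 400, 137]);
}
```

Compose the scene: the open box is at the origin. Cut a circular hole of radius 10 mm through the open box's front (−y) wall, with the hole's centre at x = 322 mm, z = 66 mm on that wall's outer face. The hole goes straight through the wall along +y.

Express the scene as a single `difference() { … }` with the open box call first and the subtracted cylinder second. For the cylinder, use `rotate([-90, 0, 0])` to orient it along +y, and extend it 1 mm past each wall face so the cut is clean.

difference() {
  open_box();
  translate([322, -1, 66]) rotate([-90, 0, 0]) cylinder(h = 20, r = 10);
}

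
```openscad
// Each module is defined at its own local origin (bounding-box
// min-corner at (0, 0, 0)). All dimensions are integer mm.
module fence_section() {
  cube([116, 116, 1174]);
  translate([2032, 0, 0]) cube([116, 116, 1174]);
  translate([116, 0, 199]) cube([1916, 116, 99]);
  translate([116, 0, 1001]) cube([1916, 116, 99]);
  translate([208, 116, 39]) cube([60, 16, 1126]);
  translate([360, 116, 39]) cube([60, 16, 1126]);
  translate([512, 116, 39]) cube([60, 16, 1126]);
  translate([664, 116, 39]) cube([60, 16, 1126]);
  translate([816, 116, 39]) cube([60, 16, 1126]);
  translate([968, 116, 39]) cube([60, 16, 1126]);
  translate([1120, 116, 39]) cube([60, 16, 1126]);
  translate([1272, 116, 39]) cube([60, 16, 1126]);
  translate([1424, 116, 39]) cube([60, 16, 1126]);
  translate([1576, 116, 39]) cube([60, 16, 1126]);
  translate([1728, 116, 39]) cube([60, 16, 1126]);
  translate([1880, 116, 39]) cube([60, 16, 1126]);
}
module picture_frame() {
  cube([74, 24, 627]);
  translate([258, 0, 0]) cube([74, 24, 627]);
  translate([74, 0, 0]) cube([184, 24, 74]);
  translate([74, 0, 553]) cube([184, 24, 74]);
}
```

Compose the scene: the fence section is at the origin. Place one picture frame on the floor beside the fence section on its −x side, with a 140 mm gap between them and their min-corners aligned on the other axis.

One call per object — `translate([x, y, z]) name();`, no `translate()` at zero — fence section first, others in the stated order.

fence_section();
translate([-472, 0, 0]) picture_frame();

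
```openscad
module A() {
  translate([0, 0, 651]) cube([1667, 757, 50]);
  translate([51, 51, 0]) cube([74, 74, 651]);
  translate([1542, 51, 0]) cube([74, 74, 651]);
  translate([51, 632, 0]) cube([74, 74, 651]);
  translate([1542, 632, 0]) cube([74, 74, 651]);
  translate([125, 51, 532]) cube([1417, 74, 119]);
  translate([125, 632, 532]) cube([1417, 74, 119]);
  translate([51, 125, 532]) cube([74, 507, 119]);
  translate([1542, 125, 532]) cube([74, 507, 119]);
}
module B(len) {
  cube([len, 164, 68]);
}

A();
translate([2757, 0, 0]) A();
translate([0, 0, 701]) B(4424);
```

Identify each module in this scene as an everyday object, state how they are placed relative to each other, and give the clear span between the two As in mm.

Second table starts at x = 2757; first ends at x = 1667; clear span = 2757 − 1667 = 1090 mm.

A is a table. B is a beam. A beam spans the tops of two tables. The clear span between the two tables is 1090 mm.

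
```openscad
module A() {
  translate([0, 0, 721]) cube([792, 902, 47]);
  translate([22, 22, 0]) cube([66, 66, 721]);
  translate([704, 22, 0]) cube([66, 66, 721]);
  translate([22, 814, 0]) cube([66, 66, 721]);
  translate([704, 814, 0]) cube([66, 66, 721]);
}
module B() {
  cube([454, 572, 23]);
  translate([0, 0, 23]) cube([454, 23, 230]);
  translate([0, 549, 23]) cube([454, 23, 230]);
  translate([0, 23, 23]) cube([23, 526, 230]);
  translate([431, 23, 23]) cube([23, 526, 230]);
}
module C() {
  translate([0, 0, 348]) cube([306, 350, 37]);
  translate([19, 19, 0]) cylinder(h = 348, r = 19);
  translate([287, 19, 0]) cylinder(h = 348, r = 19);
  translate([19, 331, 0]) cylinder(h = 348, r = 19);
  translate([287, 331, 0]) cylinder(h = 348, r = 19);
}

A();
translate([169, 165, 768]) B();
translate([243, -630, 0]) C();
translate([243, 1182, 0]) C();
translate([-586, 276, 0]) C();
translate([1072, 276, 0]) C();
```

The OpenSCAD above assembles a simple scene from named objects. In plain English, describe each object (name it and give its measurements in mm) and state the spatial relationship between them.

A is a table with a 792×902 mm rectangular top, 47 mm thick, top surface at z = 768 mm, supported by four 66×66 mm square legs, each inset 22 mm from the nearest pair of top edges, running from the floor.

B is an open storage box with external size 454×572×253 mm and wall thickness 23 mm (the base is also 23 mm thick). The base covers the whole footprint; the four walls stand on the base, with the y-facing walls full-width and the x-facing walls fitting between their inner faces.

C is a four-legged stool. The seat is 306×350 mm, 37 mm thick, top at z = 385 mm. It stands on four round legs, each 38 mm in diameter, from z = 0 to the seat underside, each leg's axis is inset half a diameter from the nearest pair of seat edges (so the leg's bounding box is flush with the corner).

The open box is on top of the table, centred. Four stools sit around the table at the −y, +y, −x, +x sides.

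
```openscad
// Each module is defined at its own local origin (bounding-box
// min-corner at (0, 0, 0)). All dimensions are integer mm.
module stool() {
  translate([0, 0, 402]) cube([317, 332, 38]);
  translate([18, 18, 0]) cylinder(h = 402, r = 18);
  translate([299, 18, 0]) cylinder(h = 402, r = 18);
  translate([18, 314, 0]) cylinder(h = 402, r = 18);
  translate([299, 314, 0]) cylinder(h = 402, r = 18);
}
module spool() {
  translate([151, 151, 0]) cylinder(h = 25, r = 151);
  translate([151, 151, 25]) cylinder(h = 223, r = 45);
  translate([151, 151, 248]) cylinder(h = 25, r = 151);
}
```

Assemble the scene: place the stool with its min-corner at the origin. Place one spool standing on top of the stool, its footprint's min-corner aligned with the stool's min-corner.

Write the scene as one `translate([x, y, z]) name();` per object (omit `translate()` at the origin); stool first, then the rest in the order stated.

stool();
translate([0, 0, 440]) spool();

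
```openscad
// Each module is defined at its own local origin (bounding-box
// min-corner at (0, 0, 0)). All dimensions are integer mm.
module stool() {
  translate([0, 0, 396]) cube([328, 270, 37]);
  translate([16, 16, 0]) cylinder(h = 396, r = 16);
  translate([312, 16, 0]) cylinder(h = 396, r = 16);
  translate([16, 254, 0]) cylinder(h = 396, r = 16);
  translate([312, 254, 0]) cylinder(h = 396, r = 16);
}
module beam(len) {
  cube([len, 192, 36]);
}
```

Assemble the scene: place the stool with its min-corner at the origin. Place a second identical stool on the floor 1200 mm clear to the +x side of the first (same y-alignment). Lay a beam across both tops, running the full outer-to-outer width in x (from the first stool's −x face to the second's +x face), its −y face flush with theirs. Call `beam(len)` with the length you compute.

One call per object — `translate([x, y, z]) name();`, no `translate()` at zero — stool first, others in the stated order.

stool();
translate([1528, 0, 0]) stool();
translate([0, 0, 433]) beam(1856);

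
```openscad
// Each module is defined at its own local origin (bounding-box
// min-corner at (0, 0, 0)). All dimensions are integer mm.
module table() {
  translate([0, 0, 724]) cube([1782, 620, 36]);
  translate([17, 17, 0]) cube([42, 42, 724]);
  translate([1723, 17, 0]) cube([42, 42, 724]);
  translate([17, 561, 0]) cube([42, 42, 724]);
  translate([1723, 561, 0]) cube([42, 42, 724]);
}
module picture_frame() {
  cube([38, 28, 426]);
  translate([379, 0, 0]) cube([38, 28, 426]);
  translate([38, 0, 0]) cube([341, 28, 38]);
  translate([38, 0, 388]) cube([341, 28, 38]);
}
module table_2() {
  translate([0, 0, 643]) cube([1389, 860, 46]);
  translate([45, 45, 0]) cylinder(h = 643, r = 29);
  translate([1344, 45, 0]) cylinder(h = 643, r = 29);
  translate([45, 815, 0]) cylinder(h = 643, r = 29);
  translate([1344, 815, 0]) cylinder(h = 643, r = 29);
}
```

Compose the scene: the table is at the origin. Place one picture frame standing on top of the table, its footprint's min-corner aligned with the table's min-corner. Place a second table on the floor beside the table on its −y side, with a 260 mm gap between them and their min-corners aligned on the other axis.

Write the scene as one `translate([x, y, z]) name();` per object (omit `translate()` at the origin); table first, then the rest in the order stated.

table();
translate([0, 0, 760]) picture_frame();
translate([0, -1120, 0]) table_2();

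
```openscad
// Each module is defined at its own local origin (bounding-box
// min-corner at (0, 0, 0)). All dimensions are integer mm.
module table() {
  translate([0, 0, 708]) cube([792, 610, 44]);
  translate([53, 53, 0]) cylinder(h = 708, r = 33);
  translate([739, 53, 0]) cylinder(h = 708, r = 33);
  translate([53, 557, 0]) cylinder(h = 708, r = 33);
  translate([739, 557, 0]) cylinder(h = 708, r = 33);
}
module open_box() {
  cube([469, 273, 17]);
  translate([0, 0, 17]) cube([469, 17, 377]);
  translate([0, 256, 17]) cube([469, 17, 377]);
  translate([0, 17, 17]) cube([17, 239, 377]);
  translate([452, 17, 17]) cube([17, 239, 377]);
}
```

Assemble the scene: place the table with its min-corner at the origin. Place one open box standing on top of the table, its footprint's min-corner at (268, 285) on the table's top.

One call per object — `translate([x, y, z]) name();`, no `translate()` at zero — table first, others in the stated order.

table();
translate([268, 285, 752]) open_box();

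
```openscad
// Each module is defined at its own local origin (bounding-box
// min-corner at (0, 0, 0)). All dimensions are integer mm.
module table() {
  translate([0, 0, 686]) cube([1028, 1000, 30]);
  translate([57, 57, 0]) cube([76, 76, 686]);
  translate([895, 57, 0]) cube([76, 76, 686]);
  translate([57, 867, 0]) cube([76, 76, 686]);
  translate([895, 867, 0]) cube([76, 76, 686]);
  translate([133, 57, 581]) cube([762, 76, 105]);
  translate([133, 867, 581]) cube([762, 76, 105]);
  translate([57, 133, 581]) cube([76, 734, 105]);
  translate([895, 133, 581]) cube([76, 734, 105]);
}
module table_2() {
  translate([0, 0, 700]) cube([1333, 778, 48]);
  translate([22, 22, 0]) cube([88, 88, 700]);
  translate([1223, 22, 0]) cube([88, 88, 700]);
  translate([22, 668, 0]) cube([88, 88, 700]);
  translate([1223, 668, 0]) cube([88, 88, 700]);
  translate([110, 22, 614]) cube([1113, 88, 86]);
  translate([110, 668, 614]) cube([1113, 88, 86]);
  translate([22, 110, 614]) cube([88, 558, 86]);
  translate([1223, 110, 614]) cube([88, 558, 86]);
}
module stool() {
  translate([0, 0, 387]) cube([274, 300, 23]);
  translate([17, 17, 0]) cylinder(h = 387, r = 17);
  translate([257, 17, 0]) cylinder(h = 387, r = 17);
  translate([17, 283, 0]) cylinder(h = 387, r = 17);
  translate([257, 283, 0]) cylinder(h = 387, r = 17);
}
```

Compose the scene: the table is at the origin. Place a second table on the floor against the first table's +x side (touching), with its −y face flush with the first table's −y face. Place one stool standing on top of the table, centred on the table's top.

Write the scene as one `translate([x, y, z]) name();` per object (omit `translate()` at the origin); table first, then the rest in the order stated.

table();
translate([1028, 0, 0]) table_2();
translate([377, 350, 716]) stool();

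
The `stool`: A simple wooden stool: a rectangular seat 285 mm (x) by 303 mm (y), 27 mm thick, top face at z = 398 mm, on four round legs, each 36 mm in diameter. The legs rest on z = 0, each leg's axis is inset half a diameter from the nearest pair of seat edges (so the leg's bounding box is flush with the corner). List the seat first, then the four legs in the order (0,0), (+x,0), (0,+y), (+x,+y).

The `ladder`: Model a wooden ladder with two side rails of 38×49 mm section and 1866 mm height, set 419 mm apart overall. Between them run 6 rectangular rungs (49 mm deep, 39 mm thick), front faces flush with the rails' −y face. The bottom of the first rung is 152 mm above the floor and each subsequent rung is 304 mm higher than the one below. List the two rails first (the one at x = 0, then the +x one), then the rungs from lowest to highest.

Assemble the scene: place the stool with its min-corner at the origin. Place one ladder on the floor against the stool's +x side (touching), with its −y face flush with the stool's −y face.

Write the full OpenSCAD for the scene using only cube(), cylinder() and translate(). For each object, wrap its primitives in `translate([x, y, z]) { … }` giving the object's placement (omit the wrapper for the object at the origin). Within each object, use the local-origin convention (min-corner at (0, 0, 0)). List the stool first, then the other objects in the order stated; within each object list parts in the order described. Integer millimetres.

translate([0, 0, 371]) cube([285, 303, 27]);
translate([18, 18, 0]) cylinder(h = 371, r = 18);
translate([267, 18, 0]) cylinder(h = 371, r = 18);
translate([18, 285, 0]) cylinder(h = 371, r = 18);
translate([267, 285, 0]) cylinder(h = 371, r = 18);
translate([285, 0, 0]) {
  cube([38, 49, 1866]);
  translate([381, 0, 0]) cube([38, 49, 1866]);
  translate([38, 0, 152]) cube([343, 49, 39]);
  translate([38, 0, 456]) cube([343, 49, 39]);
  translate([38, 0, 760]) cube([343, 49, 39]);
  translate([38, 0, 1064]) cube([343, 49, 39]);
  translate([38, 0, 1368]) cube([343, 49, 39]);
  translate([38, 0, 1672]) cube([343, 49, 39]);
}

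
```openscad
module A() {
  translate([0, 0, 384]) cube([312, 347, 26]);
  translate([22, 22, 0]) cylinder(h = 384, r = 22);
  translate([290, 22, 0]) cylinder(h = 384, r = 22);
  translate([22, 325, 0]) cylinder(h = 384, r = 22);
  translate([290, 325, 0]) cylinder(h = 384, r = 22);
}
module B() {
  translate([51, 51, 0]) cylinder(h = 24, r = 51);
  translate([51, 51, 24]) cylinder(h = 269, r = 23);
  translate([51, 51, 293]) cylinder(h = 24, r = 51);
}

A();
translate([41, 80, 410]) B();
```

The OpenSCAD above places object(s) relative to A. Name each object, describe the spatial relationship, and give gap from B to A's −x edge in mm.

A is a stool. B is a spool. The spool is on top of the stool. The gap from the spool to the stool's −x edge is 41 mm.

The spool's min-x is at 41; the stool's min-x is 0; gap = 41 mm.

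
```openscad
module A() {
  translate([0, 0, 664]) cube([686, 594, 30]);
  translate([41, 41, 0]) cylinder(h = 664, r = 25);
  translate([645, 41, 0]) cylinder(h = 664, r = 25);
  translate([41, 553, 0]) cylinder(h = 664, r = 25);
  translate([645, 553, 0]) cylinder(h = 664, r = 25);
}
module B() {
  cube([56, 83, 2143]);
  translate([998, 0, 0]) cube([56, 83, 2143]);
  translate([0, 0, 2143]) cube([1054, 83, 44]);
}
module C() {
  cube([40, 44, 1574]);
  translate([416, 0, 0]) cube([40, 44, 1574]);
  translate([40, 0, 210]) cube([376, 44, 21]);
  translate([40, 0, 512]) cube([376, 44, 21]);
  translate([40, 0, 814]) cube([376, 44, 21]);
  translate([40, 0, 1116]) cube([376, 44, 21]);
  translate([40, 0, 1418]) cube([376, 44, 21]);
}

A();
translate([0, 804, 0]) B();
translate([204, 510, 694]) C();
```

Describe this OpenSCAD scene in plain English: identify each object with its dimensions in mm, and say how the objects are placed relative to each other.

A is a rectangular dining table. The top is 686×594×30 mm with its upper surface at z = 694 mm. It stands on four round legs of 50 mm diameter, each leg's bounding box inset 16 mm from the nearest pair of top edges, running from the floor to the underside of the top.

B is a door frame. The clear opening is 942 mm wide and 2143 mm high. Two 56 mm wide jambs, 83 mm deep, stand either side of the opening from the floor to the top of the opening. A 44 mm thick head sits across the top of both jambs, spanning the full outside width of the frame.

C is a wooden ladder with two side rails of 40×44 mm section and 1574 mm height, set 456 mm apart overall. Between them run 5 rectangular rungs (44 mm deep, 21 mm thick), front faces flush with the rails' −y face. The bottom of the first rung is 210 mm above the floor and each subsequent rung is 302 mm higher than the one below.

The door frame is on the floor beside the table on its +y side. The ladder is on top of the table.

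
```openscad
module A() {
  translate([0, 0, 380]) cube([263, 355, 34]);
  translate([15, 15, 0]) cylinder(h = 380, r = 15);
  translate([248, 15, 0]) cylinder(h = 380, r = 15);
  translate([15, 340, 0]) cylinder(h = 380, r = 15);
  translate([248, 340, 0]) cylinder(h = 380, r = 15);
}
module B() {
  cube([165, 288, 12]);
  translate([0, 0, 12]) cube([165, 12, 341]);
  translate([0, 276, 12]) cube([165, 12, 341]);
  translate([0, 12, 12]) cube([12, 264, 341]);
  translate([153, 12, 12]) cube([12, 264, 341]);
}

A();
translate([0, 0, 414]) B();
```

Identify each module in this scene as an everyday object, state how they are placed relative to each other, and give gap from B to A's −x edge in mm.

A is a stool. B is an open box. The open box is on top of the stool. The gap from the open box to the stool's −x edge is 0 mm.

The open box's min-x is at 0; the stool's min-x is 0; gap = 0 mm.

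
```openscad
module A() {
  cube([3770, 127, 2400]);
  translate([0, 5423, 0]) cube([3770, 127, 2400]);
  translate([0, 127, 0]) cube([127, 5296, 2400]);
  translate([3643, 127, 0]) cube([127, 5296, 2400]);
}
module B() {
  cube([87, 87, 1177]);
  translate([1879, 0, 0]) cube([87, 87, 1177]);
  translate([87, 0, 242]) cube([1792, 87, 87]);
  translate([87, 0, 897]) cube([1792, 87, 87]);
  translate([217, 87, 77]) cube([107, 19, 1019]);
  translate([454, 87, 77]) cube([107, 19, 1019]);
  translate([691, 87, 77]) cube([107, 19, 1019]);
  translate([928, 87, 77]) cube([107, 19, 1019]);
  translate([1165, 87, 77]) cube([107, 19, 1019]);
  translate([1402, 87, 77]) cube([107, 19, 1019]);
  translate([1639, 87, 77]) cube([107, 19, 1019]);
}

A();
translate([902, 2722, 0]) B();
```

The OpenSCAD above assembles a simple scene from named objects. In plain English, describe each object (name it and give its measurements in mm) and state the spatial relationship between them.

A is the wall frame of a small rectangular building: four walls, each 2400 mm tall and 127 mm thick, enclosing a footprint 3770 mm (x) by 5550 mm (y) outside-to-outside, with no floor or roof. The front and back walls (the −y and +y sides) span the full width; the two side walls fit between them.

B is a fence section. Two 87×87 mm posts, 1177 mm tall, stand on the floor with a clear span of 1792 mm between their inner faces. Two horizontal rails of 87×87 mm section span the gap between the posts with their undersides at z = 242 mm and z = 897 mm, flush with the posts' −y face. 7 pickets, each 107 mm wide, 19 mm thick and 1019 mm tall, are fixed to the +y face of the rails with their bottoms at z = 77 mm, evenly spaced across the span with equal gaps (rounded down to the nearest mm) at the −x end and between each pair — any rounding remainder accumulates at the +x end.

The fence section sits inside the house frame, centred.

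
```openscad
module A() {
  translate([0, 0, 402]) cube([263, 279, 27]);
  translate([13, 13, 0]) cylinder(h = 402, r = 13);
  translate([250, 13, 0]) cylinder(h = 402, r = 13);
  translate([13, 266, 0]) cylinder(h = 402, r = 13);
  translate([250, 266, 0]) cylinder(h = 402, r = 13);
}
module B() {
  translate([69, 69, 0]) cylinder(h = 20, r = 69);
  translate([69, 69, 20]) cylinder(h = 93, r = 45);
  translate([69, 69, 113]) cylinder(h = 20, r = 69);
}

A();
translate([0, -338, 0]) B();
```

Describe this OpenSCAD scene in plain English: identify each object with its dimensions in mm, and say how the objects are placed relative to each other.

A is a four-legged stool. The seat is a 263×279×27 mm slab whose top surface is at z = 429 mm; four round legs, each 26 mm in diameter, run from the floor (z = 0) to the underside of the seat, each leg's axis is inset half a diameter from the nearest pair of seat edges (so the leg's bounding box is flush with the corner).

B is a spool: two coaxial disc flanges of radius 69 mm and thickness 20 mm, joined by a core cylinder of radius 45 mm and height 93 mm. The lower flange rests on z = 0 and the three cylinders share a vertical axis.

The spool is on the floor beside the stool on its −y side.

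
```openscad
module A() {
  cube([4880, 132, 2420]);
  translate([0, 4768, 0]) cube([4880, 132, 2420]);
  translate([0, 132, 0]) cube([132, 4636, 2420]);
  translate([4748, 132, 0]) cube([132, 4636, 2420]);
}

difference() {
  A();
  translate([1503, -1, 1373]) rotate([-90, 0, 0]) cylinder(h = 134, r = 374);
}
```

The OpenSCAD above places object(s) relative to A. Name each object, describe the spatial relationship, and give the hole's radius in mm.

A is a house frame. The house frame has a circular hole through its front wall. The hole's radius is 374 mm.

The subtracted cylinder has r = 374 mm.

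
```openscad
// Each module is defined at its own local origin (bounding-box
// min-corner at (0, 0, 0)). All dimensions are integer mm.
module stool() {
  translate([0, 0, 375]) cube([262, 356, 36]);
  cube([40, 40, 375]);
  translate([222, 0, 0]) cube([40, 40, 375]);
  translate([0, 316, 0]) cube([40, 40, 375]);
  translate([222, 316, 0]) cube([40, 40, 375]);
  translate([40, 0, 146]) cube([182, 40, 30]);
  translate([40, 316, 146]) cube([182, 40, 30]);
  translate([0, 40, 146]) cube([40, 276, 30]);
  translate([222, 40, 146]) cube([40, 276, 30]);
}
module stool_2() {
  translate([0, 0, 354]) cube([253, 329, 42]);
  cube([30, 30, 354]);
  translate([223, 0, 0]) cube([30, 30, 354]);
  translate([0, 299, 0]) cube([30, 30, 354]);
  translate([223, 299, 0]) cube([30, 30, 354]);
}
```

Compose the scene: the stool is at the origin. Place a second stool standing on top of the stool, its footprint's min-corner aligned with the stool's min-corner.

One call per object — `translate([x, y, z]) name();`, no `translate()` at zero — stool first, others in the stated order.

stool();
translate([0, 0, 411]) stool_2();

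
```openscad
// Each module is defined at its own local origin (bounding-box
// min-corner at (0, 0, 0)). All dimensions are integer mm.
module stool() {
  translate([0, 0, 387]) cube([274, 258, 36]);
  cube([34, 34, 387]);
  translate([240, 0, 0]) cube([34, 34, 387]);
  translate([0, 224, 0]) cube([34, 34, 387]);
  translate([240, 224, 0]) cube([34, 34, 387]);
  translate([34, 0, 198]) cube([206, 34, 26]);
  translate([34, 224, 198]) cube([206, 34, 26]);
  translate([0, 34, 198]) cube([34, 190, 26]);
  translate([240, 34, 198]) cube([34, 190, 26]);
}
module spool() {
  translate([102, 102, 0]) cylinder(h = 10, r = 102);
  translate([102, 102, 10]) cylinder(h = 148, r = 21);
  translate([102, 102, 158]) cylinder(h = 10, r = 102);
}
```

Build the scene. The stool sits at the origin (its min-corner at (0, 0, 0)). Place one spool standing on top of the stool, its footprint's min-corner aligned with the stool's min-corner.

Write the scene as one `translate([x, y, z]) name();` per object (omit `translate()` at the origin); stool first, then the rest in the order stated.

stool();
translate([0, 0, 423]) spool();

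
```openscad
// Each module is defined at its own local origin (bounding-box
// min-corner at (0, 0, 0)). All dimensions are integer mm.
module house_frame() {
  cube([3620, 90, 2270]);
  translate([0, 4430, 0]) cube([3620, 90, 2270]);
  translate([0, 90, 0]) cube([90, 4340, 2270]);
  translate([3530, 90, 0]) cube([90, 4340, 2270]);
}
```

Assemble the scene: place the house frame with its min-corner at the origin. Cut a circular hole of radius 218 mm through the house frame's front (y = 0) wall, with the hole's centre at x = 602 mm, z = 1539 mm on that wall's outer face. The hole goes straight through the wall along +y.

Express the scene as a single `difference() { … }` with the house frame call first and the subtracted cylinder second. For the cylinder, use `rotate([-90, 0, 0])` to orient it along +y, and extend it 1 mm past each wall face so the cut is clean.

difference() {
  house_frame();
  translate([602, -1, 1539]) rotate([-90, 0, 0]) cylinder(h = 92, r = 218);
}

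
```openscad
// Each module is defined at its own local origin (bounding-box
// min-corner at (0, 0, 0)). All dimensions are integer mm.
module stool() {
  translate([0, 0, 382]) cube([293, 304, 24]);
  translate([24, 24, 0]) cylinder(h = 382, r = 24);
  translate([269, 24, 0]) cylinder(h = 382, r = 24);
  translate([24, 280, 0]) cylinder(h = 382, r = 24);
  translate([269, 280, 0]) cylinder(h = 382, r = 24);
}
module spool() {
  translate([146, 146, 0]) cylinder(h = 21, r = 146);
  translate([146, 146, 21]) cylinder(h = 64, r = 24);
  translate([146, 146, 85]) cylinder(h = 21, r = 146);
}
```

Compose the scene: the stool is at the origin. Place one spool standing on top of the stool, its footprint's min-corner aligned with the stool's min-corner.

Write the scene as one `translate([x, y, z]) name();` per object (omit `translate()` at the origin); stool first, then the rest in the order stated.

stool();
translate([0, 0, 406]) spool();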